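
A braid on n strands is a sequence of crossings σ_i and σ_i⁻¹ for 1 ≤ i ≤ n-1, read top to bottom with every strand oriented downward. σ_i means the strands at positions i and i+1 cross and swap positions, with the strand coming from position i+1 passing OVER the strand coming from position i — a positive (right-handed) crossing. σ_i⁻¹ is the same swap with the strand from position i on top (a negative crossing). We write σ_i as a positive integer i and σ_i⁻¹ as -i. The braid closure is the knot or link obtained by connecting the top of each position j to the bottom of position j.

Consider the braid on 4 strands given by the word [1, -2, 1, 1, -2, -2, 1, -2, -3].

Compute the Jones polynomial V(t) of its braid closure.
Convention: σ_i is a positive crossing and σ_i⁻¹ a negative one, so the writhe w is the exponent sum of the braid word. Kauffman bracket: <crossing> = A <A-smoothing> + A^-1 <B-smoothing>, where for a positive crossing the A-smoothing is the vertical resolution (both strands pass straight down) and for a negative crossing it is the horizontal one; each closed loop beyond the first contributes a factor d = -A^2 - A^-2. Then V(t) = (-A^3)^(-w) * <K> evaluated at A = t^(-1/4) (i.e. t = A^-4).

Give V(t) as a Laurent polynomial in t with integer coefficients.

The presented braid s1 s2^-1 s1 s1 s2^-1 s2^-1 s1 s2^-1 s3^-1 on 4 strands reduces by inverse Markov moves (closure unchanged at each step):
  Destabilize: the word has the form β·s3^-1 where s3^-1 occurs only as the final letter (β ∈ B_3); drop it and the last strand → 3 strands.
Reduced to β = s1 s2^-1 s1 s1 s2^-1 s2^-1 s1 s2^-1 on 3 strands, 8 crossings.
Compute on β:
Braid: s1 s2^-1 s1 s1 s2^-1 s2^-1 s1 s2^-1 on 3 strands, 8 crossings.
Writhe w = (#positive) - (#negative) = 4 - 4 = 0.
Computing the Kauffman bracket via state sum. There are 2^8 = 256 states.
Smooth each crossing (0=||, 1=⌣⌢); contribution A^(Σ sign_k(1-2s_k)) * d^(L-1).
Tabulate the states by total A-exponent and number of loops L (A-exp: L × count):
  A^8: L=5 ×1
  A^6: L=4 ×8
  A^4: L=3 ×27, L=5 ×1
  A^2: L=2 ×47, L=4 ×9
  A^0: L=1 ×37, L=3 ×32, L=5 ×1
  A^-2: L=2 ×47, L=4 ×9
  A^-4: L=3 ×27, L=5 ×1
  A^-6: L=4 ×8
  A^-8: L=5 ×1
Each group contributes A^e * Σ count * d^(L-1):
Powers of d = -A^2 - A^-2: d^2 = A^4 + 2 + A^-4; d^3 = -A^6 - 3*A^2 - 3*A^-2 - A^-6; d^4 = A^8 + 4*A^4 + 6 + 4*A^-4 + A^-8.
  A^8 * (d^4) = A^16 + 4*A^12 + 6*A^8 + 4*A^4 + 1
  A^6 * (8*d^3) = -8*A^12 - 24*A^8 - 24*A^4 - 8
  A^4 * (27*d^2 + d^4) = A^12 + 31*A^8 + 60*A^4 + 31 + A^-4
  A^2 * (47*d + 9*d^3) = -9*A^8 - 74*A^4 - 74 - 9*A^-4
  A^0 * (37 + 32*d^2 + d^4) = A^8 + 36*A^4 + 107 + 36*A^-4 + A^-8
  A^-2 * (47*d + 9*d^3) = -9*A^4 - 74 - 74*A^-4 - 9*A^-8
  A^-4 * (27*d^2 + d^4) = A^4 + 31 + 60*A^-4 + 31*A^-8 + A^-12
  A^-6 * (8*d^3) = -8 - 24*A^-4 - 24*A^-8 - 8*A^-12
  A^-8 * (d^4) = 1 + 4*A^-4 + 6*A^-8 + 4*A^-12 + A^-16
Summing the groups: <K> = A^16 - 3*A^12 + 5*A^8 - 6*A^4 + 7 - 6*A^-4 + 5*A^-8 - 3*A^-12 + A^-16
Normalise by the writhe: (-A^3)^(-w) = (-A^3)^(0) = 1, so f(A) = 1 * <K> = A^16 - 3*A^12 + 5*A^8 - 6*A^4 + 7 - 6*A^-4 + 5*A^-8 - 3*A^-12 + A^-16.
Substitute A = t^(-1/4), i.e. A^e → t^(-e/4): V(t) = t^4 - 3*t^3 + 5*t^2 - 6*t + 7 - 6*t^-1 + 5*t^-2 - 3*t^-3 + t^-4

Answer: t^4 - 3*t^3 + 5*t^2 - 6*t + 7 - 6*t^-1 + 5*t^-2 - 3*t^-3 + t^-4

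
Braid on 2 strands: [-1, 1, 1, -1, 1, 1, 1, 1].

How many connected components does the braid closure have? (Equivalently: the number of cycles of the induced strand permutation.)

Track the strand permutation on 2 strands, starting from identity.
  step 1: s1^-1 swaps positions 1,2 -> [2 1]
  step 2: s1 swaps positions 1,2 -> [1 2]
  step 3: s1 swaps positions 1,2 -> [2 1]
  step 4: s1^-1 swaps positions 1,2 -> [1 2]
  step 5: s1 swaps positions 1,2 -> [2 1]
  step 6: s1 swaps positions 1,2 -> [1 2]
  step 7: s1 swaps positions 1,2 -> [2 1]
  step 8: s1 swaps positions 1,2 -> [1 2]
Final permutation (position -> original strand): [1 2]
Closure components = cycle count of this permutation = 2.

Answer: 2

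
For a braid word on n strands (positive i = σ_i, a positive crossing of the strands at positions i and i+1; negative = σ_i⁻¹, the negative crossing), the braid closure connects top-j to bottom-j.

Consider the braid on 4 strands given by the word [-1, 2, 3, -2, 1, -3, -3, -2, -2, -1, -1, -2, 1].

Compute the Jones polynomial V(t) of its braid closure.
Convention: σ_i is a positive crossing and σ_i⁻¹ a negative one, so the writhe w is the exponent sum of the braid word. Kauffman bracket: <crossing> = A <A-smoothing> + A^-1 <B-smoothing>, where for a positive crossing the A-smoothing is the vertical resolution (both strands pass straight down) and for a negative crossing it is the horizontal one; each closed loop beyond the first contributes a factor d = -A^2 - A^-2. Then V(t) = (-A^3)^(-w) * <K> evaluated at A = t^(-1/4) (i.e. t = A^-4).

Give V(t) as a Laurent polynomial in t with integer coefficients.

The presented braid s1^-1 s2 s3 s2^-1 s1 s3^-1 s3^-1 s2^-1 s2^-1 s1^-1 s1^-1 s2^-1 s1 on 4 strands reduces by inverse Markov moves (closure unchanged at each step):
  Deconjugate: the word is γ·β·γ⁻¹ with γ = s1^-1 (prefix) and γ⁻¹ = s1 (suffix); strip both.
  Deconjugate: the word is γ·β·γ⁻¹ with γ = s2 (prefix) and γ⁻¹ = s2^-1 (suffix); strip both.
Reduced to β = s3 s2^-1 s1 s3^-1 s3^-1 s2^-1 s2^-1 s1^-1 s1^-1 on 4 strands, 9 crossings.
Compute on β:
Braid: s3 s2^-1 s1 s3^-1 s3^-1 s2^-1 s2^-1 s1^-1 s1^-1 on 4 strands, 9 crossings.
Writhe w = (#positive) - (#negative) = 2 - 7 = -5.
State-sum expansion of <K>. There are 2^9 = 512 states.
Smooth each crossing (0=||, 1=⌣⌢); contribution A^(Σ sign_k(1-2s_k)) * d^(L-1).
Tabulate the states by total A-exponent and number of loops L (A-exp: L × count):
  A^9: L=5 ×1
  A^7: L=4 ×9
  A^5: L=3 ×31, L=5 ×5
  A^3: L=2 ×48, L=4 ×35, L=6 ×1
  A^1: L=1 ×28, L=3 ×86, L=5 ×12
  A^-1: L=2 ×82, L=4 ×43, L=6 ×1
  A^-3: L=1 ×20, L=3 ×58, L=5 ×6
  A^-5: L=2 ×25, L=4 ×11
  A^-7: L=1 ×3, L=3 ×6
  A^-9: L=2 ×1
Each group contributes A^e * Σ count * d^(L-1):
Powers of d = -A^2 - A^-2: d^2 = A^4 + 2 + A^-4; d^3 = -A^6 - 3*A^2 - 3*A^-2 - A^-6; d^4 = A^8 + 4*A^4 + 6 + 4*A^-4 + A^-8; d^5 = -A^10 - 5*A^6 - 10*A^2 - 10*A^-2 - 5*A^-6 - A^-10.
  A^9 * (d^4) = A^17 + 4*A^13 + 6*A^9 + 4*A^5 + A
  A^7 * (9*d^3) = -9*A^13 - 27*A^9 - 27*A^5 - 9*A
  A^5 * (31*d^2 + 5*d^4) = 5*A^13 + 51*A^9 + 92*A^5 + 51*A + 5*A^-3
  A^3 * (48*d + 35*d^3 + d^5) = -A^13 - 40*A^9 - 163*A^5 - 163*A - 40*A^-3 - A^-7
  A^1 * (28 + 86*d^2 + 12*d^4) = 12*A^9 + 134*A^5 + 272*A + 134*A^-3 + 12*A^-7
  A^-1 * (82*d + 43*d^3 + d^5) = -A^9 - 48*A^5 - 221*A - 221*A^-3 - 48*A^-7 - A^-11
  A^-3 * (20 + 58*d^2 + 6*d^4) = 6*A^5 + 82*A + 172*A^-3 + 82*A^-7 + 6*A^-11
  A^-5 * (25*d + 11*d^3) = -11*A - 58*A^-3 - 58*A^-7 - 11*A^-11
  A^-7 * (3 + 6*d^2) = 6*A^-3 + 15*A^-7 + 6*A^-11
  A^-9 * (d) = -A^-7 - A^-11
Summing the groups: <K> = A^17 - A^13 + A^9 - 2*A^5 + 2*A - 2*A^-3 + A^-7 - A^-11
Normalise by the writhe: (-A^3)^(-w) = (-A^3)^(5) = -A^15, so f(A) = -A^15 * <K> = -A^32 + A^28 - A^24 + 2*A^20 - 2*A^16 + 2*A^12 - A^8 + A^4.
Substitute A = t^(-1/4), i.e. A^e → t^(-e/4): V(t) = t^-1 - t^-2 + 2*t^-3 - 2*t^-4 + 2*t^-5 - t^-6 + t^-7 - t^-8

Answer: t^-1 - t^-2 + 2*t^-3 - 2*t^-4 + 2*t^-5 - t^-6 + t^-7 - t^-8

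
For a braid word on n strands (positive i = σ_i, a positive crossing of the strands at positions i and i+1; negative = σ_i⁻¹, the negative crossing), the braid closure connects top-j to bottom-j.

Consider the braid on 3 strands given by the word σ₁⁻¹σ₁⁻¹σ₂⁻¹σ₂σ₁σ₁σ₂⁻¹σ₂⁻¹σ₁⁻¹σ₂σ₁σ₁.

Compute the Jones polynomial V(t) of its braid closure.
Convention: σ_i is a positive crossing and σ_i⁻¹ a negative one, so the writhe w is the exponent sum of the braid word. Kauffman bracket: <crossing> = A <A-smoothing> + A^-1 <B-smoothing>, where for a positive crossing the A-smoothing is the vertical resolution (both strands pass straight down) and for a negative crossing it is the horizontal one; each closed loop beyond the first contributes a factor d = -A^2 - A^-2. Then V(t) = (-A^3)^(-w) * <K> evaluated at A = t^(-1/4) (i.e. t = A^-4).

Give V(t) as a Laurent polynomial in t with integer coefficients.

t^2 - t + 1 - t^-1 + t^-2

Derivation:
The presented braid s1^-1 s1^-1 s2^-1 s2 s1 s1 s2^-1 s2^-1 s1^-1 s2 s1 s1 on 3 strands reduces by inverse Markov moves (closure unchanged at each step):
  Deconjugate: the word is γ·β·γ⁻¹ with γ = s1^-1 s1^-1 (prefix) and γ⁻¹ = s1 s1 (suffix); strip both.
  Deconjugate: the word is γ·β·γ⁻¹ with γ = s2^-1 (prefix) and γ⁻¹ = s2 (suffix); strip both.
Reduced to β = s2 s1 s1 s2^-1 s2^-1 s1^-1 on 3 strands, 6 crossings.
Compute on β:
Braid: s2 s1 s1 s2^-1 s2^-1 s1^-1 on 3 strands, 6 crossings.
Writhe w = (#positive) - (#negative) = 3 - 3 = 0.
Computing the Kauffman bracket via state sum. There are 2^6 = 64 states.
Each crossing splits two ways (0=vertical, 1=horizontal). The state's weight is A^(#A-smoothings - #B-smoothings) * d^(loops - 1).
Tabulate the states by total A-exponent and number of loops L (A-exp: L × count):
  A^6: L=2 ×1
  A^4: L=1 ×2, L=3 ×4
  A^2: L=2 ×13, L=4 ×2
  A^0: L=1 ×9, L=3 ×11
  A^-2: L=2 ×13, L=4 ×2
  A^-4: L=1 ×2, L=3 ×4
  A^-6: L=2 ×1
Each group contributes A^e * Σ count * d^(L-1):
Powers of d = -A^2 - A^-2: d^2 = A^4 + 2 + A^-4; d^3 = -A^6 - 3*A^2 - 3*A^-2 - A^-6.
  A^6 * (d) = -A^8 - A^4
  A^4 * (2 + 4*d^2) = 4*A^8 + 10*A^4 + 4
  A^2 * (13*d + 2*d^3) = -2*A^8 - 19*A^4 - 19 - 2*A^-4
  A^0 * (9 + 11*d^2) = 11*A^4 + 31 + 11*A^-4
  A^-2 * (13*d + 2*d^3) = -2*A^4 - 19 - 19*A^-4 - 2*A^-8
  A^-4 * (2 + 4*d^2) = 4 + 10*A^-4 + 4*A^-8
  A^-6 * (d) = -A^-4 - A^-8
Summing the groups: <K> = A^8 - A^4 + 1 - A^-4 + A^-8
Normalise by the writhe: (-A^3)^(-w) = (-A^3)^(0) = 1, so f(A) = 1 * <K> = A^8 - A^4 + 1 - A^-4 + A^-8.
Substitute A = t^(-1/4), i.e. A^e → t^(-e/4): V(t) = t^2 - t + 1 - t^-1 + t^-2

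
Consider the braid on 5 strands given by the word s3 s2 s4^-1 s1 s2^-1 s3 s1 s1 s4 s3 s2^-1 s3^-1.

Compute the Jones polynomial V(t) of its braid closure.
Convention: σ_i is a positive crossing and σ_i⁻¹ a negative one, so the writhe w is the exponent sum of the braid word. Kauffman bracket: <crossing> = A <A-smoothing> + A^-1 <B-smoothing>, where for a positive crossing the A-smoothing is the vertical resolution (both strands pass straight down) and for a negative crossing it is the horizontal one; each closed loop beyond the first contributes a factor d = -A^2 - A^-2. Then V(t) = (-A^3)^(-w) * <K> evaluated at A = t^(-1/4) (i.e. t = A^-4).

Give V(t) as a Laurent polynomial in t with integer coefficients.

The presented braid s3 s2 s4^-1 s1 s2^-1 s3 s1 s1 s4 s3 s2^-1 s3^-1 on 5 strands reduces by inverse Markov moves (closure unchanged at each step):
  Deconjugate: the word is γ·β·γ⁻¹ with γ = s3 s2 (prefix) and γ⁻¹ = s2^-1 s3^-1 (suffix); strip both.
Reduced to β = s4^-1 s1 s2^-1 s3 s1 s1 s4 s3 on 5 strands, 8 crossings.
Compute on β:
Braid: s4^-1 s1 s2^-1 s3 s1 s1 s4 s3 on 5 strands, 8 crossings.
Writhe w = (#positive) - (#negative) = 6 - 2 = 4.
Enumerate smoothing states for the bracket polynomial. There are 2^8 = 256 states.
Smooth each crossing (0=||, 1=⌣⌢); contribution A^(Σ sign_k(1-2s_k)) * d^(L-1).
Tabulate the states by total A-exponent and number of loops L (A-exp: L × count):
  A^8: L=3 ×1
  A^6: L=2 ×5, L=4 ×3
  A^4: L=1 ×6, L=3 ×20, L=5 ×2
  A^2: L=2 ×33, L=4 ×23
  A^0: L=1 ×9, L=3 ×51, L=5 ×10
  A^-2: L=2 ×21, L=4 ×33, L=6 ×2
  A^-4: L=3 ×18, L=5 ×10
  A^-6: L=4 ×7, L=6 ×1
  A^-8: L=5 ×1
Each group contributes A^e * Σ count * d^(L-1):
Powers of d = -A^2 - A^-2: d^2 = A^4 + 2 + A^-4; d^3 = -A^6 - 3*A^2 - 3*A^-2 - A^-6; d^4 = A^8 + 4*A^4 + 6 + 4*A^-4 + A^-8; d^5 = -A^10 - 5*A^6 - 10*A^2 - 10*A^-2 - 5*A^-6 - A^-10.
  A^8 * (d^2) = A^12 + 2*A^8 + A^4
  A^6 * (5*d + 3*d^3) = -3*A^12 - 14*A^8 - 14*A^4 - 3
  A^4 * (6 + 20*d^2 + 2*d^4) = 2*A^12 + 28*A^8 + 58*A^4 + 28 + 2*A^-4
  A^2 * (33*d + 23*d^3) = -23*A^8 - 102*A^4 - 102 - 23*A^-4
  A^0 * (9 + 51*d^2 + 10*d^4) = 10*A^8 + 91*A^4 + 171 + 91*A^-4 + 10*A^-8
  A^-2 * (21*d + 33*d^3 + 2*d^5) = -2*A^8 - 43*A^4 - 140 - 140*A^-4 - 43*A^-8 - 2*A^-12
  A^-4 * (18*d^2 + 10*d^4) = 10*A^4 + 58 + 96*A^-4 + 58*A^-8 + 10*A^-12
  A^-6 * (7*d^3 + d^5) = -A^4 - 12 - 31*A^-4 - 31*A^-8 - 12*A^-12 - A^-16
  A^-8 * (d^4) = 1 + 4*A^-4 + 6*A^-8 + 4*A^-12 + A^-16
Summing the groups: <K> = A^8 + 1 - A^-4
Normalise by the writhe: (-A^3)^(-w) = (-A^3)^(-4) = A^-12, so f(A) = A^-12 * <K> = A^-4 + A^-12 - A^-16.
Substitute A = t^(-1/4), i.e. A^e → t^(-e/4): V(t) = -t^4 + t^3 + t

Answer: -t^4 + t^3 + t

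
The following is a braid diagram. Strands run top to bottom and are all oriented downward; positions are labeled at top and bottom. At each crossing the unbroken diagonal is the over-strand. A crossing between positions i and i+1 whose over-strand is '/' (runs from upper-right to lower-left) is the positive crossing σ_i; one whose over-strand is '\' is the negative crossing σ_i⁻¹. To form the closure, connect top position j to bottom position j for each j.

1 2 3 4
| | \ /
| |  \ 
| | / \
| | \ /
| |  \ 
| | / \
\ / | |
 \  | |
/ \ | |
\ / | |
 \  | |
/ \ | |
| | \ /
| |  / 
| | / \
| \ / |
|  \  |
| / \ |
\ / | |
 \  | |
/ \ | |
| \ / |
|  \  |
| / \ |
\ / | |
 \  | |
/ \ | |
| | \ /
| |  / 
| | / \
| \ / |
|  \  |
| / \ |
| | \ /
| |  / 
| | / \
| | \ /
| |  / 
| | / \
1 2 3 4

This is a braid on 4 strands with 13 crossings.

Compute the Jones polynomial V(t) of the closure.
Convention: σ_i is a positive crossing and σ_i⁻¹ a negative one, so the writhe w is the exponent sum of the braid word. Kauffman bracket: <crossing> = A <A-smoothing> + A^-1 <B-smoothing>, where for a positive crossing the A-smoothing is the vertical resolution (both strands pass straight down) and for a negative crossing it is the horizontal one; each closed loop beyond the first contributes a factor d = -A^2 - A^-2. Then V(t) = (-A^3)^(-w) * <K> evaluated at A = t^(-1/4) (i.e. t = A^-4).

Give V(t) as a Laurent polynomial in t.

Reading the diagram top to bottom ('/'-over between positions i,i+1 = s_i, '\'-over = s_i^-1): braid word = s3^-1 s3^-1 s1^-1 s1^-1 s3 s2^-1 s1^-1 s2^-1 s1^-1 s3 s2^-1 s3 s3.
The presented braid s3^-1 s3^-1 s1^-1 s1^-1 s3 s2^-1 s1^-1 s2^-1 s1^-1 s3 s2^-1 s3 s3 on 4 strands reduces by inverse Markov moves (closure unchanged at each step):
  Deconjugate: the word is γ·β·γ⁻¹ with γ = s3^-1 (prefix) and γ⁻¹ = s3 (suffix); strip both.
  Deconjugate: the word is γ·β·γ⁻¹ with γ = s3^-1 (prefix) and γ⁻¹ = s3 (suffix); strip both.
Reduced to β = s1^-1 s1^-1 s3 s2^-1 s1^-1 s2^-1 s1^-1 s3 s2^-1 on 4 strands, 9 crossings.
Compute on β:
Braid: s1^-1 s1^-1 s3 s2^-1 s1^-1 s2^-1 s1^-1 s3 s2^-1 on 4 strands, 9 crossings.
Writhe w = (#positive) - (#negative) = 2 - 7 = -5.
Computing the Kauffman bracket via state sum. There are 2^9 = 512 states.
Each crossing splits two ways (0=vertical, 1=horizontal). The state's weight is A^(#A-smoothings - #B-smoothings) * d^(loops - 1).
Tabulate the states by total A-exponent and number of loops L (A-exp: L × count):
  A^9: L=3 ×1
  A^7: L=2 ×4, L=4 ×5
  A^5: L=1 ×4, L=3 ×26, L=5 ×6
  A^3: L=2 ×43, L=4 ×40, L=6 ×1
  A^1: L=1 ×23, L=3 ×92, L=5 ×11
  A^-1: L=2 ×91, L=4 ×34, L=6 ×1
  A^-3: L=1 ×32, L=3 ×48, L=5 ×4
  A^-5: L=2 ×28, L=4 ×8
  A^-7: L=3 ×9
  A^-9: L=4 ×1
Each group contributes A^e * Σ count * d^(L-1):
Powers of d = -A^2 - A^-2: d^2 = A^4 + 2 + A^-4; d^3 = -A^6 - 3*A^2 - 3*A^-2 - A^-6; d^4 = A^8 + 4*A^4 + 6 + 4*A^-4 + A^-8; d^5 = -A^10 - 5*A^6 - 10*A^2 - 10*A^-2 - 5*A^-6 - A^-10.
  A^9 * (d^2) = A^13 + 2*A^9 + A^5
  A^7 * (4*d + 5*d^3) = -5*A^13 - 19*A^9 - 19*A^5 - 5*A
  A^5 * (4 + 26*d^2 + 6*d^4) = 6*A^13 + 50*A^9 + 92*A^5 + 50*A + 6*A^-3
  A^3 * (43*d + 40*d^3 + d^5) = -A^13 - 45*A^9 - 173*A^5 - 173*A - 45*A^-3 - A^-7
  A^1 * (23 + 92*d^2 + 11*d^4) = 11*A^9 + 136*A^5 + 273*A + 136*A^-3 + 11*A^-7
  A^-1 * (91*d + 34*d^3 + d^5) = -A^9 - 39*A^5 - 203*A - 203*A^-3 - 39*A^-7 - A^-11
  A^-3 * (32 + 48*d^2 + 4*d^4) = 4*A^5 + 64*A + 152*A^-3 + 64*A^-7 + 4*A^-11
  A^-5 * (28*d + 8*d^3) = -8*A - 52*A^-3 - 52*A^-7 - 8*A^-11
  A^-7 * (9*d^2) = 9*A^-3 + 18*A^-7 + 9*A^-11
  A^-9 * (d^3) = -A^-3 - 3*A^-7 - 3*A^-11 - A^-15
Summing the groups: <K> = A^13 - 2*A^9 + 2*A^5 - 2*A + 2*A^-3 - 2*A^-7 + A^-11 - A^-15
Normalise by the writhe: (-A^3)^(-w) = (-A^3)^(5) = -A^15, so f(A) = -A^15 * <K> = -A^28 + 2*A^24 - 2*A^20 + 2*A^16 - 2*A^12 + 2*A^8 - A^4 + 1.
Substitute A = t^(-1/4), i.e. A^e → t^(-e/4): V(t) = 1 - t^-1 + 2*t^-2 - 2*t^-3 + 2*t^-4 - 2*t^-5 + 2*t^-6 - t^-7

Answer: 1 - t^-1 + 2*t^-2 - 2*t^-3 + 2*t^-4 - 2*t^-5 + 2*t^-6 - t^-7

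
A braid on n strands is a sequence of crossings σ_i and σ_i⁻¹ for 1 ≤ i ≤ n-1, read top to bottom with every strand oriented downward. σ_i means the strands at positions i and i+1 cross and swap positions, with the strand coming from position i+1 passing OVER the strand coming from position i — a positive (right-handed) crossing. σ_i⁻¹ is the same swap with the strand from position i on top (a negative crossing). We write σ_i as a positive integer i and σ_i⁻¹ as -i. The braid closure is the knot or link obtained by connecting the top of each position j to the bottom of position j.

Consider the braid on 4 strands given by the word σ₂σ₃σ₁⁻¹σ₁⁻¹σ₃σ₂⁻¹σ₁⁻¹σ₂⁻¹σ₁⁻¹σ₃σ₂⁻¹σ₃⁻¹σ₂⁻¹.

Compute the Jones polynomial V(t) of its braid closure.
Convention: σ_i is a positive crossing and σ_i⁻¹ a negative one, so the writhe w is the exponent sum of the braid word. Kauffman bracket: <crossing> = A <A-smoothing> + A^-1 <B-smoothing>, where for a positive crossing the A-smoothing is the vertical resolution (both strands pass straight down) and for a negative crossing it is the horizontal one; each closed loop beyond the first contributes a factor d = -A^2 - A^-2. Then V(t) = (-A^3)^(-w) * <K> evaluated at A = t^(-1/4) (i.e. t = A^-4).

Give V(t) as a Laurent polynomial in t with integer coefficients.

The presented braid s2 s3 s1^-1 s1^-1 s3 s2^-1 s1^-1 s2^-1 s1^-1 s3 s2^-1 s3^-1 s2^-1 on 4 strands reduces by inverse Markov moves (closure unchanged at each step):
  Deconjugate: the word is γ·β·γ⁻¹ with γ = s2 s3 (prefix) and γ⁻¹ = s3^-1 s2^-1 (suffix); strip both.
Reduced to β = s1^-1 s1^-1 s3 s2^-1 s1^-1 s2^-1 s1^-1 s3 s2^-1 on 4 strands, 9 crossings.
Compute on β:
Braid: s1^-1 s1^-1 s3 s2^-1 s1^-1 s2^-1 s1^-1 s3 s2^-1 on 4 strands, 9 crossings.
Writhe w = (#positive) - (#negative) = 2 - 7 = -5.
Enumerate smoothing states for the bracket polynomial. There are 2^9 = 512 states.
Smooth each crossing (0=||, 1=⌣⌢); contribution A^(Σ sign_k(1-2s_k)) * d^(L-1).
Tabulate the states by total A-exponent and number of loops L (A-exp: L × count):
  A^9: L=3 ×1
  A^7: L=2 ×4, L=4 ×5
  A^5: L=1 ×4, L=3 ×26, L=5 ×6
  A^3: L=2 ×43, L=4 ×40, L=6 ×1
  A^1: L=1 ×23, L=3 ×92, L=5 ×11
  A^-1: L=2 ×91, L=4 ×34, L=6 ×1
  A^-3: L=1 ×32, L=3 ×48, L=5 ×4
  A^-5: L=2 ×28, L=4 ×8
  A^-7: L=3 ×9
  A^-9: L=4 ×1
Each group contributes A^e * Σ count * d^(L-1):
Powers of d = -A^2 - A^-2: d^2 = A^4 + 2 + A^-4; d^3 = -A^6 - 3*A^2 - 3*A^-2 - A^-6; d^4 = A^8 + 4*A^4 + 6 + 4*A^-4 + A^-8; d^5 = -A^10 - 5*A^6 - 10*A^2 - 10*A^-2 - 5*A^-6 - A^-10.
  A^9 * (d^2) = A^13 + 2*A^9 + A^5
  A^7 * (4*d + 5*d^3) = -5*A^13 - 19*A^9 - 19*A^5 - 5*A
  A^5 * (4 + 26*d^2 + 6*d^4) = 6*A^13 + 50*A^9 + 92*A^5 + 50*A + 6*A^-3
  A^3 * (43*d + 40*d^3 + d^5) = -A^13 - 45*A^9 - 173*A^5 - 173*A - 45*A^-3 - A^-7
  A^1 * (23 + 92*d^2 + 11*d^4) = 11*A^9 + 136*A^5 + 273*A + 136*A^-3 + 11*A^-7
  A^-1 * (91*d + 34*d^3 + d^5) = -A^9 - 39*A^5 - 203*A - 203*A^-3 - 39*A^-7 - A^-11
  A^-3 * (32 + 48*d^2 + 4*d^4) = 4*A^5 + 64*A + 152*A^-3 + 64*A^-7 + 4*A^-11
  A^-5 * (28*d + 8*d^3) = -8*A - 52*A^-3 - 52*A^-7 - 8*A^-11
  A^-7 * (9*d^2) = 9*A^-3 + 18*A^-7 + 9*A^-11
  A^-9 * (d^3) = -A^-3 - 3*A^-7 - 3*A^-11 - A^-15
Summing the groups: <K> = A^13 - 2*A^9 + 2*A^5 - 2*A + 2*A^-3 - 2*A^-7 + A^-11 - A^-15
Normalise by the writhe: (-A^3)^(-w) = (-A^3)^(5) = -A^15, so f(A) = -A^15 * <K> = -A^28 + 2*A^24 - 2*A^20 + 2*A^16 - 2*A^12 + 2*A^8 - A^4 + 1.
Substitute A = t^(-1/4), i.e. A^e → t^(-e/4): V(t) = 1 - t^-1 + 2*t^-2 - 2*t^-3 + 2*t^-4 - 2*t^-5 + 2*t^-6 - t^-7

Answer: 1 - t^-1 + 2*t^-2 - 2*t^-3 + 2*t^-4 - 2*t^-5 + 2*t^-6 - t^-7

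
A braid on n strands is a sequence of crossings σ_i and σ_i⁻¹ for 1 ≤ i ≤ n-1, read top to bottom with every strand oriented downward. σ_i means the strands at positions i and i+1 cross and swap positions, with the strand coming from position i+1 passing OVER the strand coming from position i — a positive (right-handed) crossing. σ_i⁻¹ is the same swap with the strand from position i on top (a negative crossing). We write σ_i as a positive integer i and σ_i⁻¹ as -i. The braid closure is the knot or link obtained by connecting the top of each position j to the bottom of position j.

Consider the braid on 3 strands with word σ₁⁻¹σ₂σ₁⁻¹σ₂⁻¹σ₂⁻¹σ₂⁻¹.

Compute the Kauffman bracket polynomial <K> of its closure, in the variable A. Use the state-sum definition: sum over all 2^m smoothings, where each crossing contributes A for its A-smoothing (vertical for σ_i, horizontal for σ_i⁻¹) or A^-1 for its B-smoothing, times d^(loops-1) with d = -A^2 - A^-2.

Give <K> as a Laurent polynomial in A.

Braid: s1^-1 s2 s1^-1 s2^-1 s2^-1 s2^-1 on 3 strands, 6 crossings.
Writhe w = (#positive) - (#negative) = 1 - 5 = -4.
Enumerate smoothing states for the bracket polynomial. There are 2^6 = 64 states.
Smooth each crossing (0=||, 1=⌣⌢); contribution A^(Σ sign_k(1-2s_k)) * d^(L-1).
Tabulate the states by total A-exponent and number of loops L (A-exp: L × count):
  A^6: L=4 ×1
  A^4: L=3 ×6
  A^2: L=2 ×12, L=4 ×3
  A^0: L=1 ×9, L=3 ×10, L=5 ×1
  A^-2: L=2 ×12, L=4 ×3
  A^-4: L=1 ×2, L=3 ×4
  A^-6: L=2 ×1
Each group contributes A^e * Σ count * d^(L-1):
Powers of d = -A^2 - A^-2: d^2 = A^4 + 2 + A^-4; d^3 = -A^6 - 3*A^2 - 3*A^-2 - A^-6; d^4 = A^8 + 4*A^4 + 6 + 4*A^-4 + A^-8.
  A^6 * (d^3) = -A^12 - 3*A^8 - 3*A^4 - 1
  A^4 * (6*d^2) = 6*A^8 + 12*A^4 + 6
  A^2 * (12*d + 3*d^3) = -3*A^8 - 21*A^4 - 21 - 3*A^-4
  A^0 * (9 + 10*d^2 + d^4) = A^8 + 14*A^4 + 35 + 14*A^-4 + A^-8
  A^-2 * (12*d + 3*d^3) = -3*A^4 - 21 - 21*A^-4 - 3*A^-8
  A^-4 * (2 + 4*d^2) = 4 + 10*A^-4 + 4*A^-8
  A^-6 * (d) = -A^-4 - A^-8
Summing the groups: <K> = -A^12 + A^8 - A^4 + 2 - A^-4 + A^-8

Answer: -A^12 + A^8 - A^4 + 2 - A^-4 + A^-8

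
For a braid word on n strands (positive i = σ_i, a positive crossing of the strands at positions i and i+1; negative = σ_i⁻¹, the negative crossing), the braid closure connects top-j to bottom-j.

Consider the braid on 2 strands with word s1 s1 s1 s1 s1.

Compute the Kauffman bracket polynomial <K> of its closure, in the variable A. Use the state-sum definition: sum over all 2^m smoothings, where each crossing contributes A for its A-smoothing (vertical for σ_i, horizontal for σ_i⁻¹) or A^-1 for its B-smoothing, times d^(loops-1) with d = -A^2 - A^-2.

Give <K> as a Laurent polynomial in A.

Braid: s1 s1 s1 s1 s1 on 2 strands, 5 crossings.
Writhe w = (#positive) - (#negative) = 5 - 0 = 5.
State-sum expansion of <K>. There are 2^5 = 32 states.
Smooth each crossing (0=||, 1=⌣⌢); contribution A^(Σ sign_k(1-2s_k)) * d^(L-1).
  state 00000: A-exp=+5, loops=2, term = A^5 * d^1
  state 00001: A-exp=+3, loops=1, term = A^3 * d^0
  state 00010: A-exp=+3, loops=1, term = A^3 * d^0
  state 00011: A-exp=+1, loops=2, term = A^1 * d^1
  state 00100: A-exp=+3, loops=1, term = A^3 * d^0
  state 00101: A-exp=+1, loops=2, term = A^1 * d^1
  state 00110: A-exp=+1, loops=2, term = A^1 * d^1
  state 00111: A-exp=-1, loops=3, term = A^-1 * d^2
  state 01000: A-exp=+3, loops=1, term = A^3 * d^0
  state 01001: A-exp=+1, loops=2, term = A^1 * d^1
  state 01010: A-exp=+1, loops=2, term = A^1 * d^1
  state 01011: A-exp=-1, loops=3, term = A^-1 * d^2
  state 01100: A-exp=+1, loops=2, term = A^1 * d^1
  state 01101: A-exp=-1, loops=3, term = A^-1 * d^2
  state 01110: A-exp=-1, loops=3, term = A^-1 * d^2
  state 01111: A-exp=-3, loops=4, term = A^-3 * d^3
  state 10000: A-exp=+3, loops=1, term = A^3 * d^0
  state 10001: A-exp=+1, loops=2, term = A^1 * d^1
  state 10010: A-exp=+1, loops=2, term = A^1 * d^1
  state 10011: A-exp=-1, loops=3, term = A^-1 * d^2
  state 10100: A-exp=+1, loops=2, term = A^1 * d^1
  state 10101: A-exp=-1, loops=3, term = A^-1 * d^2
  state 10110: A-exp=-1, loops=3, term = A^-1 * d^2
  state 10111: A-exp=-3, loops=4, term = A^-3 * d^3
  state 11000: A-exp=+1, loops=2, term = A^1 * d^1
  state 11001: A-exp=-1, loops=3, term = A^-1 * d^2
  state 11010: A-exp=-1, loops=3, term = A^-1 * d^2
  state 11011: A-exp=-3, loops=4, term = A^-3 * d^3
  state 11100: A-exp=-1, loops=3, term = A^-1 * d^2
  state 11101: A-exp=-3, loops=4, term = A^-3 * d^3
  state 11110: A-exp=-3, loops=4, term = A^-3 * d^3
  state 11111: A-exp=-5, loops=5, term = A^-5 * d^4
Collect the terms by A-exponent (count of states per loop number):
Powers of d = -A^2 - A^-2: d^2 = A^4 + 2 + A^-4; d^3 = -A^6 - 3*A^2 - 3*A^-2 - A^-6; d^4 = A^8 + 4*A^4 + 6 + 4*A^-4 + A^-8.
  A^5 * (d) = -A^7 - A^3
  A^3 * (5) = 5*A^3
  A^1 * (10*d) = -10*A^3 - 10*A^-1
  A^-1 * (10*d^2) = 10*A^3 + 20*A^-1 + 10*A^-5
  A^-3 * (5*d^3) = -5*A^3 - 15*A^-1 - 15*A^-5 - 5*A^-9
  A^-5 * (d^4) = A^3 + 4*A^-1 + 6*A^-5 + 4*A^-9 + A^-13
Summing the groups: <K> = -A^7 - A^-1 + A^-5 - A^-9 + A^-13

Answer: -A^7 - A^-1 + A^-5 - A^-9 + A^-13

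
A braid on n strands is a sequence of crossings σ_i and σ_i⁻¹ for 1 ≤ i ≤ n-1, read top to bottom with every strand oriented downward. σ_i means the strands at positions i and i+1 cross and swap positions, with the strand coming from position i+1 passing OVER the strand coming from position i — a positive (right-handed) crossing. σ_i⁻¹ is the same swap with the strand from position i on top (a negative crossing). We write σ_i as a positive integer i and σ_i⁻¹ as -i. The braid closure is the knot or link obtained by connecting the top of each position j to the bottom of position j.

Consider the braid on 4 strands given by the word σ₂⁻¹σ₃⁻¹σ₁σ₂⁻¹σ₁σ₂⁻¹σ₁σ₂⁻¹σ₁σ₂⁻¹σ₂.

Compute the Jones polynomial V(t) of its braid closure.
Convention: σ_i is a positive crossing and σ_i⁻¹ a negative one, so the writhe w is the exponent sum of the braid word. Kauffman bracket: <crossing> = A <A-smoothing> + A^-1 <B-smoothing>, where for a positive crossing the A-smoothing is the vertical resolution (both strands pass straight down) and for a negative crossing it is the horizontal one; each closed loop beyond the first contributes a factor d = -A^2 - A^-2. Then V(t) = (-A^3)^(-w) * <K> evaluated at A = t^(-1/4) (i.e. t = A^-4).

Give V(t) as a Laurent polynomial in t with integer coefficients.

The presented braid s2^-1 s3^-1 s1 s2^-1 s1 s2^-1 s1 s2^-1 s1 s2^-1 s2 on 4 strands reduces by inverse Markov moves (closure unchanged at each step):
  Deconjugate: the word is γ·β·γ⁻¹ with γ = s2^-1 (prefix) and γ⁻¹ = s2 (suffix); strip both.
Reduced to β = s3^-1 s1 s2^-1 s1 s2^-1 s1 s2^-1 s1 s2^-1 on 4 strands, 9 crossings.
Compute on β:
Braid: s3^-1 s1 s2^-1 s1 s2^-1 s1 s2^-1 s1 s2^-1 on 4 strands, 9 crossings.
Writhe w = (#positive) - (#negative) = 4 - 5 = -1.
Enumerate smoothing states for the bracket polynomial. There are 2^9 = 512 states.
Each crossing splits two ways (0=vertical, 1=horizontal). The state's weight is A^(#A-smoothings - #B-smoothings) * d^(loops - 1).
Tabulate the states by total A-exponent and number of loops L (A-exp: L × count):
  A^9: L=5 ×1
  A^7: L=4 ×8, L=6 ×1
  A^5: L=3 ×28, L=5 ×8
  A^3: L=2 ×52, L=4 ×32
  A^1: L=1 ×45, L=3 ×77, L=5 ×4
  A^-1: L=2 ×97, L=4 ×29
  A^-3: L=3 ×80, L=5 ×4
  A^-5: L=4 ×36
  A^-7: L=5 ×9
  A^-9: L=6 ×1
Each group contributes A^e * Σ count * d^(L-1):
Powers of d = -A^2 - A^-2: d^2 = A^4 + 2 + A^-4; d^3 = -A^6 - 3*A^2 - 3*A^-2 - A^-6; d^4 = A^8 + 4*A^4 + 6 + 4*A^-4 + A^-8; d^5 = -A^10 - 5*A^6 - 10*A^2 - 10*A^-2 - 5*A^-6 - A^-10.
  A^9 * (d^4) = A^17 + 4*A^13 + 6*A^9 + 4*A^5 + A
  A^7 * (8*d^3 + d^5) = -A^17 - 13*A^13 - 34*A^9 - 34*A^5 - 13*A - A^-3
  A^5 * (28*d^2 + 8*d^4) = 8*A^13 + 60*A^9 + 104*A^5 + 60*A + 8*A^-3
  A^3 * (52*d + 32*d^3) = -32*A^9 - 148*A^5 - 148*A - 32*A^-3
  A^1 * (45 + 77*d^2 + 4*d^4) = 4*A^9 + 93*A^5 + 223*A + 93*A^-3 + 4*A^-7
  A^-1 * (97*d + 29*d^3) = -29*A^5 - 184*A - 184*A^-3 - 29*A^-7
  A^-3 * (80*d^2 + 4*d^4) = 4*A^5 + 96*A + 184*A^-3 + 96*A^-7 + 4*A^-11
  A^-5 * (36*d^3) = -36*A - 108*A^-3 - 108*A^-7 - 36*A^-11
  A^-7 * (9*d^4) = 9*A + 36*A^-3 + 54*A^-7 + 36*A^-11 + 9*A^-15
  A^-9 * (d^5) = -A - 5*A^-3 - 10*A^-7 - 10*A^-11 - 5*A^-15 - A^-19
Summing the groups: <K> = -A^13 + 4*A^9 - 6*A^5 + 7*A - 9*A^-3 + 7*A^-7 - 6*A^-11 + 4*A^-15 - A^-19
Normalise by the writhe: (-A^3)^(-w) = (-A^3)^(1) = -A^3, so f(A) = -A^3 * <K> = A^16 - 4*A^12 + 6*A^8 - 7*A^4 + 9 - 7*A^-4 + 6*A^-8 - 4*A^-12 + A^-16.
Substitute A = t^(-1/4), i.e. A^e → t^(-e/4): V(t) = t^4 - 4*t^3 + 6*t^2 - 7*t + 9 - 7*t^-1 + 6*t^-2 - 4*t^-3 + t^-4

Answer: t^4 - 4*t^3 + 6*t^2 - 7*t + 9 - 7*t^-1 + 6*t^-2 - 4*t^-3 + t^-4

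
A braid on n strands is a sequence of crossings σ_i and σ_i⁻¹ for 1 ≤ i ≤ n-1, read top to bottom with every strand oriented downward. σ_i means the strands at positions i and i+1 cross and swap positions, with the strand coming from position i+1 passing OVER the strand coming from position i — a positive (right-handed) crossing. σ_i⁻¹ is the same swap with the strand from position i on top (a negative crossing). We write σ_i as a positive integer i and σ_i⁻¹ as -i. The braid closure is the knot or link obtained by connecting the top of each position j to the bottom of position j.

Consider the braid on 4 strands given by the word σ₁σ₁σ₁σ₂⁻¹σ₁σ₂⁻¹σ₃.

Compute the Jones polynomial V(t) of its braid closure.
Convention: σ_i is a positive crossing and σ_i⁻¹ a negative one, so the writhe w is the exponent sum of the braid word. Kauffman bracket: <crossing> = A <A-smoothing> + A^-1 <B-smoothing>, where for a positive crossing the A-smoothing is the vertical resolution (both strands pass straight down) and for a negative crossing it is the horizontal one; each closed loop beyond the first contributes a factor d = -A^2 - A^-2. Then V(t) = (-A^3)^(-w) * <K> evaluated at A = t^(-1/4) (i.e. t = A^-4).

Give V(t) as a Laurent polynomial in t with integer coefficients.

The presented braid s1 s1 s1 s2^-1 s1 s2^-1 s3 on 4 strands reduces by inverse Markov moves (closure unchanged at each step):
  Destabilize: the word has the form β·s3 where s3 occurs only as the final letter (β ∈ B_3); drop it and the last strand → 3 strands.
Reduced to β = s1 s1 s1 s2^-1 s1 s2^-1 on 3 strands, 6 crossings.
Compute on β:
Braid: s1 s1 s1 s2^-1 s1 s2^-1 on 3 strands, 6 crossings.
Writhe w = (#positive) - (#negative) = 4 - 2 = 2.
Computing the Kauffman bracket via state sum. There are 2^6 = 64 states.
Each crossing splits two ways (0=vertical, 1=horizontal). The state's weight is A^(#A-smoothings - #B-smoothings) * d^(loops - 1).
Tabulate the states by total A-exponent and number of loops L (A-exp: L × count):
  A^6: L=3 ×1
  A^4: L=2 ×6
  A^2: L=1 ×11, L=3 ×4
  A^0: L=2 ×19, L=4 ×1
  A^-2: L=3 ×15
  A^-4: L=4 ×6
  A^-6: L=5 ×1
Each group contributes A^e * Σ count * d^(L-1):
Powers of d = -A^2 - A^-2: d^2 = A^4 + 2 + A^-4; d^3 = -A^6 - 3*A^2 - 3*A^-2 - A^-6; d^4 = A^8 + 4*A^4 + 6 + 4*A^-4 + A^-8.
  A^6 * (d^2) = A^10 + 2*A^6 + A^2
  A^4 * (6*d) = -6*A^6 - 6*A^2
  A^2 * (11 + 4*d^2) = 4*A^6 + 19*A^2 + 4*A^-2
  A^0 * (19*d + d^3) = -A^6 - 22*A^2 - 22*A^-2 - A^-6
  A^-2 * (15*d^2) = 15*A^2 + 30*A^-2 + 15*A^-6
  A^-4 * (6*d^3) = -6*A^2 - 18*A^-2 - 18*A^-6 - 6*A^-10
  A^-6 * (d^4) = A^2 + 4*A^-2 + 6*A^-6 + 4*A^-10 + A^-14
Summing the groups: <K> = A^10 - A^6 + 2*A^2 - 2*A^-2 + 2*A^-6 - 2*A^-10 + A^-14
Normalise by the writhe: (-A^3)^(-w) = (-A^3)^(-2) = A^-6, so f(A) = A^-6 * <K> = A^4 - 1 + 2*A^-4 - 2*A^-8 + 2*A^-12 - 2*A^-16 + A^-20.
Substitute A = t^(-1/4), i.e. A^e → t^(-e/4): V(t) = t^5 - 2*t^4 + 2*t^3 - 2*t^2 + 2*t - 1 + t^-1

Answer: t^5 - 2*t^4 + 2*t^3 - 2*t^2 + 2*t - 1 + t^-1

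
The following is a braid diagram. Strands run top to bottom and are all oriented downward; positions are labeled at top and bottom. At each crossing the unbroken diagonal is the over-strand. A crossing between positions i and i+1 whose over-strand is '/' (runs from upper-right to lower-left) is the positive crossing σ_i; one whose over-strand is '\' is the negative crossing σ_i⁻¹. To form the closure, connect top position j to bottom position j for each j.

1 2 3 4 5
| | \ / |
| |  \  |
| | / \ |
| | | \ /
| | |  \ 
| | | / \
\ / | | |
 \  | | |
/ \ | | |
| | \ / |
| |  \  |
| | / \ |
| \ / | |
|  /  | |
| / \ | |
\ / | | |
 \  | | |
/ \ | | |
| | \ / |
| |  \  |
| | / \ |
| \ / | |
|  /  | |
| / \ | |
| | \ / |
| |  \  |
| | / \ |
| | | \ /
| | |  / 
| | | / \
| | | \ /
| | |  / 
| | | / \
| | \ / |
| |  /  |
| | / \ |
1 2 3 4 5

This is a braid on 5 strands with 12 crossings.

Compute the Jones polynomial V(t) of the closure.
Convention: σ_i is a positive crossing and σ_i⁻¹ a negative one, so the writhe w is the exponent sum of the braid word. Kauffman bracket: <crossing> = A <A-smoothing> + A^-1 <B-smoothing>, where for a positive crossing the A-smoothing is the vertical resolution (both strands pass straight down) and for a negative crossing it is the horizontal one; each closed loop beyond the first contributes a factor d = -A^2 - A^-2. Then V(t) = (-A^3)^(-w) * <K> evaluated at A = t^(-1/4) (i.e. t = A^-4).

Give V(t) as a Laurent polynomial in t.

Reading the diagram top to bottom ('/'-over between positions i,i+1 = s_i, '\'-over = s_i^-1): braid word = s3^-1 s4^-1 s1^-1 s3^-1 s2 s1^-1 s3^-1 s2 s3^-1 s4 s4 s3.
The presented braid s3^-1 s4^-1 s1^-1 s3^-1 s2 s1^-1 s3^-1 s2 s3^-1 s4 s4 s3 on 5 strands reduces by inverse Markov moves (closure unchanged at each step):
  Deconjugate: the word is γ·β·γ⁻¹ with γ = s3^-1 s4^-1 (prefix) and γ⁻¹ = s4 s3 (suffix); strip both.
  Destabilize: the word has the form β·s4 where s4 occurs only as the final letter (β ∈ B_4); drop it and the last strand → 4 strands.
Reduced to β = s1^-1 s3^-1 s2 s1^-1 s3^-1 s2 s3^-1 on 4 strands, 7 crossings.
Compute on β:
Braid: s1^-1 s3^-1 s2 s1^-1 s3^-1 s2 s3^-1 on 4 strands, 7 crossings.
Writhe w = (#positive) - (#negative) = 2 - 5 = -3.
Computing the Kauffman bracket via state sum. There are 2^7 = 128 states.
For each crossing: s=0 is the vertical smoothing, s=1 horizontal. Crossing k contributes A^(sign_k * (1 - 2*s_k)); loop factor d = -A^2 - A^-2.
Tabulate the states by total A-exponent and number of loops L (A-exp: L × count):
  A^7: L=5 ×1
  A^5: L=4 ×7
  A^3: L=3 ×20, L=5 ×1
  A^1: L=2 ×29, L=4 ×6
  A^-1: L=1 ×19, L=3 ×16
  A^-3: L=2 ×19, L=4 ×2
  A^-5: L=3 ×7
  A^-7: L=4 ×1
Each group contributes A^e * Σ count * d^(L-1):
Powers of d = -A^2 - A^-2: d^2 = A^4 + 2 + A^-4; d^3 = -A^6 - 3*A^2 - 3*A^-2 - A^-6; d^4 = A^8 + 4*A^4 + 6 + 4*A^-4 + A^-8.
  A^7 * (d^4) = A^15 + 4*A^11 + 6*A^7 + 4*A^3 + A^-1
  A^5 * (7*d^3) = -7*A^11 - 21*A^7 - 21*A^3 - 7*A^-1
  A^3 * (20*d^2 + d^4) = A^11 + 24*A^7 + 46*A^3 + 24*A^-1 + A^-5
  A^1 * (29*d + 6*d^3) = -6*A^7 - 47*A^3 - 47*A^-1 - 6*A^-5
  A^-1 * (19 + 16*d^2) = 16*A^3 + 51*A^-1 + 16*A^-5
  A^-3 * (19*d + 2*d^3) = -2*A^3 - 25*A^-1 - 25*A^-5 - 2*A^-9
  A^-5 * (7*d^2) = 7*A^-1 + 14*A^-5 + 7*A^-9
  A^-7 * (d^3) = -A^-1 - 3*A^-5 - 3*A^-9 - A^-13
Summing the groups: <K> = A^15 - 2*A^11 + 3*A^7 - 4*A^3 + 3*A^-1 - 3*A^-5 + 2*A^-9 - A^-13
Normalise by the writhe: (-A^3)^(-w) = (-A^3)^(3) = -A^9, so f(A) = -A^9 * <K> = -A^24 + 2*A^20 - 3*A^16 + 4*A^12 - 3*A^8 + 3*A^4 - 2 + A^-4.
Substitute A = t^(-1/4), i.e. A^e → t^(-e/4): V(t) = t - 2 + 3*t^-1 - 3*t^-2 + 4*t^-3 - 3*t^-4 + 2*t^-5 - t^-6

Answer: t - 2 + 3*t^-1 - 3*t^-2 + 4*t^-3 - 3*t^-4 + 2*t^-5 - t^-6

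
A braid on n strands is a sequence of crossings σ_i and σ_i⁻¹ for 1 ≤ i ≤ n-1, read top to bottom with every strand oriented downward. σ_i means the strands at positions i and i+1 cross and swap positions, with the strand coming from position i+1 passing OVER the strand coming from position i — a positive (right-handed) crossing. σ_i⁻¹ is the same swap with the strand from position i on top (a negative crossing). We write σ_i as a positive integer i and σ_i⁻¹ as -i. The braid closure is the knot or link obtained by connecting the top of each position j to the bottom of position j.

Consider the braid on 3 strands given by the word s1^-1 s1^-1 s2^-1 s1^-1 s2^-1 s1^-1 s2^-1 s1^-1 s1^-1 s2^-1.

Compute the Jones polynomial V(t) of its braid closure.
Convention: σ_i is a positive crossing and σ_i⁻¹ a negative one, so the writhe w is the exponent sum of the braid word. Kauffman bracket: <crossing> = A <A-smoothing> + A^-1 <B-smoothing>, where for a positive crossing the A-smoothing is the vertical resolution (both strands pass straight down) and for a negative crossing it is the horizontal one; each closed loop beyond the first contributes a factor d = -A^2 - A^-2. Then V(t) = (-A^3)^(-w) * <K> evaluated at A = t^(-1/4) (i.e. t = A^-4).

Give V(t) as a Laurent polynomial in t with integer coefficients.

Braid: s1^-1 s1^-1 s2^-1 s1^-1 s2^-1 s1^-1 s2^-1 s1^-1 s1^-1 s2^-1 on 3 strands, 10 crossings.
Writhe w = (#positive) - (#negative) = 0 - 10 = -10.
State-sum expansion of <K>. There are 2^10 = 1024 states.
Smooth each crossing (0=||, 1=⌣⌢); contribution A^(Σ sign_k(1-2s_k)) * d^(L-1).
Tabulate the states by total A-exponent and number of loops L (A-exp: L × count):
  A^10: L=3 ×1
  A^8: L=2 ×4, L=4 ×6
  A^6: L=1 ×4, L=3 ×30, L=5 ×11
  A^4: L=2 ×48, L=4 ×65, L=6 ×7
  A^2: L=1 ×24, L=3 ×140, L=5 ×45, L=7 ×1
  A^0: L=2 ×129, L=4 ×117, L=6 ×6
  A^-2: L=1 ×43, L=3 ×151, L=5 ×16
  A^-4: L=2 ×96, L=4 ×24
  A^-6: L=1 ×24, L=3 ×21
  A^-8: L=2 ×10
  A^-10: L=3 ×1
Each group contributes A^e * Σ count * d^(L-1):
Powers of d = -A^2 - A^-2: d^2 = A^4 + 2 + A^-4; d^3 = -A^6 - 3*A^2 - 3*A^-2 - A^-6; d^4 = A^8 + 4*A^4 + 6 + 4*A^-4 + A^-8; d^5 = -A^10 - 5*A^6 - 10*A^2 - 10*A^-2 - 5*A^-6 - A^-10; d^6 = A^12 + 6*A^8 + 15*A^4 + 20 + 15*A^-4 + 6*A^-8 + A^-12.
  A^10 * (d^2) = A^14 + 2*A^10 + A^6
  A^8 * (4*d + 6*d^3) = -6*A^14 - 22*A^10 - 22*A^6 - 6*A^2
  A^6 * (4 + 30*d^2 + 11*d^4) = 11*A^14 + 74*A^10 + 130*A^6 + 74*A^2 + 11*A^-2
  A^4 * (48*d + 65*d^3 + 7*d^5) = -7*A^14 - 100*A^10 - 313*A^6 - 313*A^2 - 100*A^-2 - 7*A^-6
  A^2 * (24 + 140*d^2 + 45*d^4 + d^6) = A^14 + 51*A^10 + 335*A^6 + 594*A^2 + 335*A^-2 + 51*A^-6 + A^-10
  A^0 * (129*d + 117*d^3 + 6*d^5) = -6*A^10 - 147*A^6 - 540*A^2 - 540*A^-2 - 147*A^-6 - 6*A^-10
  A^-2 * (43 + 151*d^2 + 16*d^4) = 16*A^6 + 215*A^2 + 441*A^-2 + 215*A^-6 + 16*A^-10
  A^-4 * (96*d + 24*d^3) = -24*A^2 - 168*A^-2 - 168*A^-6 - 24*A^-10
  A^-6 * (24 + 21*d^2) = 21*A^-2 + 66*A^-6 + 21*A^-10
  A^-8 * (10*d) = -10*A^-6 - 10*A^-10
  A^-10 * (d^2) = A^-6 + 2*A^-10 + A^-14
Summing the groups: <K> = -A^10 + A^-6 + A^-14
Normalise by the writhe: (-A^3)^(-w) = (-A^3)^(10) = A^30, so f(A) = A^30 * <K> = -A^40 + A^24 + A^16.
Substitute A = t^(-1/4), i.e. A^e → t^(-e/4): V(t) = t^-4 + t^-6 - t^-10

Answer: t^-4 + t^-6 - t^-10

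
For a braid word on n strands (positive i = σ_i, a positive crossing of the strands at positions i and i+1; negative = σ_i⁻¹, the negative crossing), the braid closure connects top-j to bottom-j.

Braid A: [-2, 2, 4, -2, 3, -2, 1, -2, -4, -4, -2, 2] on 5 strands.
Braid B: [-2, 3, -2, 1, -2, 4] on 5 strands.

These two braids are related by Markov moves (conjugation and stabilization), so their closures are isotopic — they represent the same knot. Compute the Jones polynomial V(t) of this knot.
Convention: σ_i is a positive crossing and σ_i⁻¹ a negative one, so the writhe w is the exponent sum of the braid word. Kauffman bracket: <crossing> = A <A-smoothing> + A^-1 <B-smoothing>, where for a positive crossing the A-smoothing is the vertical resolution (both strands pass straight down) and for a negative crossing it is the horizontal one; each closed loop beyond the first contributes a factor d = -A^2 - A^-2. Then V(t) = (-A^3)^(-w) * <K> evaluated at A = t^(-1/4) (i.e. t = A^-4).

Markov-equivalent braids have isotopic closures, hence identical knot invariants. Strip the Markov moves from each word to reach a common short braid β, then compute V(t) once on β.
Braid A: s2^-1 s2 s4 s2^-1 s3 s2^-1 s1 s2^-1 s4^-1 s4^-1 s2^-1 s2 on 5 strands reduces by inverse Markov moves (closure unchanged at each step):
  Deconjugate: the word is γ·β·γ⁻¹ with γ = s2^-1 s2 (prefix) and γ⁻¹ = s2^-1 s2 (suffix); strip both.
  Deconjugate: the word is γ·β·γ⁻¹ with γ = s4 (prefix) and γ⁻¹ = s4^-1 (suffix); strip both.
  Destabilize: the word has the form β·s4^-1 where s4^-1 occurs only as the final letter (β ∈ B_4); drop it and the last strand → 4 strands.
Reduced to β = s2^-1 s3 s2^-1 s1 s2^-1 on 4 strands, 5 crossings.
Braid B: s2^-1 s3 s2^-1 s1 s2^-1 s4 on 5 strands reduces by inverse Markov moves (closure unchanged at each step):
  Destabilize: the word has the form β·s4 where s4 occurs only as the final letter (β ∈ B_4); drop it and the last strand → 4 strands.
Reduced to β = s2^-1 s3 s2^-1 s1 s2^-1 on 4 strands, 5 crossings.
Both give the same β = s2^-1 s3 s2^-1 s1 s2^-1 on 4 strands, so one state sum suffices:
Braid: s2^-1 s3 s2^-1 s1 s2^-1 on 4 strands, 5 crossings.
Writhe w = (#positive) - (#negative) = 2 - 3 = -1.
State-sum expansion of <K>. There are 2^5 = 32 states.
Each crossing splits two ways (0=vertical, 1=horizontal). The state's weight is A^(#A-smoothings - #B-smoothings) * d^(loops - 1).
  state 00000: A-exp=-1, loops=4, term = A^-1 * d^3
  state 00001: A-exp=+1, loops=3, term = A^1 * d^2
  state 00010: A-exp=-3, loops=3, term = A^-3 * d^2
  state 00011: A-exp=-1, loops=2, term = A^-1 * d^1
  state 00100: A-exp=+1, loops=3, term = A^1 * d^2
  state 00101: A-exp=+3, loops=4, term = A^3 * d^3
  state 00110: A-exp=-1, loops=2, term = A^-1 * d^1
  state 00111: A-exp=+1, loops=3, term = A^1 * d^2
  state 01000: A-exp=-3, loops=3, term = A^-3 * d^2
  state 01001: A-exp=-1, loops=2, term = A^-1 * d^1
  state 01010: A-exp=-5, loops=2, term = A^-5 * d^1
  state 01011: A-exp=-3, loops=1, term = A^-3 * d^0
  state 01100: A-exp=-1, loops=2, term = A^-1 * d^1
  state 01101: A-exp=+1, loops=3, term = A^1 * d^2
  state 01110: A-exp=-3, loops=1, term = A^-3 * d^0
  state 01111: A-exp=-1, loops=2, term = A^-1 * d^1
  state 10000: A-exp=+1, loops=3, term = A^1 * d^2
  state 10001: A-exp=+3, loops=4, term = A^3 * d^3
  state 10010: A-exp=-1, loops=2, term = A^-1 * d^1
  state 10011: A-exp=+1, loops=3, term = A^1 * d^2
  state 10100: A-exp=+3, loops=4, term = A^3 * d^3
  state 10101: A-exp=+5, loops=5, term = A^5 * d^4
  state 10110: A-exp=+1, loops=3, term = A^1 * d^2
  state 10111: A-exp=+3, loops=4, term = A^3 * d^3
  state 11000: A-exp=-1, loops=2, term = A^-1 * d^1
  state 11001: A-exp=+1, loops=3, term = A^1 * d^2
  state 11010: A-exp=-3, loops=1, term = A^-3 * d^0
  state 11011: A-exp=-1, loops=2, term = A^-1 * d^1
  state 11100: A-exp=+1, loops=3, term = A^1 * d^2
  state 11101: A-exp=+3, loops=4, term = A^3 * d^3
  state 11110: A-exp=-1, loops=2, term = A^-1 * d^1
  state 11111: A-exp=+1, loops=3, term = A^1 * d^2
Collect the terms by A-exponent (count of states per loop number):
Powers of d = -A^2 - A^-2: d^2 = A^4 + 2 + A^-4; d^3 = -A^6 - 3*A^2 - 3*A^-2 - A^-6; d^4 = A^8 + 4*A^4 + 6 + 4*A^-4 + A^-8.
  A^5 * (d^4) = A^13 + 4*A^9 + 6*A^5 + 4*A + A^-3
  A^3 * (5*d^3) = -5*A^9 - 15*A^5 - 15*A - 5*A^-3
  A^1 * (10*d^2) = 10*A^5 + 20*A + 10*A^-3
  A^-1 * (9*d + d^3) = -A^5 - 12*A - 12*A^-3 - A^-7
  A^-3 * (3 + 2*d^2) = 2*A + 7*A^-3 + 2*A^-7
  A^-5 * (d) = -A^-3 - A^-7
Summing the groups: <K> = A^13 - A^9 - A
Normalise by the writhe: (-A^3)^(-w) = (-A^3)^(1) = -A^3, so f(A) = -A^3 * <K> = -A^16 + A^12 + A^4.
Substitute A = t^(-1/4), i.e. A^e → t^(-e/4): V(t) = t^-1 + t^-3 - t^-4

Answer: t^-1 + t^-3 - t^-4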